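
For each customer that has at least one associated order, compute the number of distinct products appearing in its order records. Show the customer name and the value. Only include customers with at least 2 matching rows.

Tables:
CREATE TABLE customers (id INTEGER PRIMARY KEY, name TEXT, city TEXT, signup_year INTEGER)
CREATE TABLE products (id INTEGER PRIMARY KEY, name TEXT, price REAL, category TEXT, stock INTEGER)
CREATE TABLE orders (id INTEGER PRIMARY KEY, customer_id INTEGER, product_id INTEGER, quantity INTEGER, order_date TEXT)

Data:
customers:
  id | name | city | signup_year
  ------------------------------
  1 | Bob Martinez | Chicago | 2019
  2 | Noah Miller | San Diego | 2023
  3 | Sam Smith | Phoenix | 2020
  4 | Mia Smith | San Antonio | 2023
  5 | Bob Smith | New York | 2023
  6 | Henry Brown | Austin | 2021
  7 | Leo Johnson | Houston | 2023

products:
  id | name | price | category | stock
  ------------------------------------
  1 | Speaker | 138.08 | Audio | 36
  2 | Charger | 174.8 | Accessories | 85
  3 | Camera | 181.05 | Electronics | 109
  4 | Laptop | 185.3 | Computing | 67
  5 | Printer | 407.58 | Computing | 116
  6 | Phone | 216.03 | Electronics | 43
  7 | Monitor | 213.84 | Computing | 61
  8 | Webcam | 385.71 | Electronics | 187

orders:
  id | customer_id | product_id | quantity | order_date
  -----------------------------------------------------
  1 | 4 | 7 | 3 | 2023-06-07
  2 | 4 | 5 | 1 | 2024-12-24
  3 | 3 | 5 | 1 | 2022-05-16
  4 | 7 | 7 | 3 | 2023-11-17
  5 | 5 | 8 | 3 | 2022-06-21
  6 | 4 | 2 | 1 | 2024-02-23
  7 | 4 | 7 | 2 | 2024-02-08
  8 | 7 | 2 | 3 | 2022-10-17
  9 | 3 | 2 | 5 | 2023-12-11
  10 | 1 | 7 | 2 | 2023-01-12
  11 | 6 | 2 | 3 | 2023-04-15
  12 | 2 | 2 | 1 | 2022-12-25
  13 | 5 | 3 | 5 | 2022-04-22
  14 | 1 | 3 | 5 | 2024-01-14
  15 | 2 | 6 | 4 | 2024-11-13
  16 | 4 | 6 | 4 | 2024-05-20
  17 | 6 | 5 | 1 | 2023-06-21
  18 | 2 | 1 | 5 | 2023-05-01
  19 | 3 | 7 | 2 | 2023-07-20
SELECT p.name, COUNT(DISTINCT c.product_id) AS distinct_product_count FROM orders c JOIN customers p ON c.customer_id = p.id GROUP BY p.id, p.name HAVING COUNT(*) >= 2

Execution result:
name | distinct_product_count
Bob Martinez | 2
Noah Miller | 3
Sam Smith | 3
Mia Smith | 4
Bob Smith | 2
Henry Brown | 2
Leo Johnson | 2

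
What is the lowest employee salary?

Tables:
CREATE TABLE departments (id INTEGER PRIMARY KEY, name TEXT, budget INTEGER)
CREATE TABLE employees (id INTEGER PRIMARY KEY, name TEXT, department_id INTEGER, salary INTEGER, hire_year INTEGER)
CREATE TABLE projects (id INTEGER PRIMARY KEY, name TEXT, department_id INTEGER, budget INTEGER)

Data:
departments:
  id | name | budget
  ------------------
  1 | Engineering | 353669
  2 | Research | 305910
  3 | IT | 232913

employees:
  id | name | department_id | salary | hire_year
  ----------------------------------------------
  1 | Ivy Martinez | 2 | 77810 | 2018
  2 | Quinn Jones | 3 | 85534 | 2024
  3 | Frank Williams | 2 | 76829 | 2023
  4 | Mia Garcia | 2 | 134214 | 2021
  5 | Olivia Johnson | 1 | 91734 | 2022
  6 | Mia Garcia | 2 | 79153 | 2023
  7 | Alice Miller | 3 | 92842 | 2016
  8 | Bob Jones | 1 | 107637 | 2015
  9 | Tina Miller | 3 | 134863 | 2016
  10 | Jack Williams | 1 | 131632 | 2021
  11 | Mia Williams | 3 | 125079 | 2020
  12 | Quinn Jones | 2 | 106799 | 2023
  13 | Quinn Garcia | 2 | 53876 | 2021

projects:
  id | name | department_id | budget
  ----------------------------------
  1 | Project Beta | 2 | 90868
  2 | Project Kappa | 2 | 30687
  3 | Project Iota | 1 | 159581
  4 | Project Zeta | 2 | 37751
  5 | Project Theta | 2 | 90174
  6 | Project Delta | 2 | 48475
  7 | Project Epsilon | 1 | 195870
SELECT MIN(salary) FROM employees

Execution result:
53876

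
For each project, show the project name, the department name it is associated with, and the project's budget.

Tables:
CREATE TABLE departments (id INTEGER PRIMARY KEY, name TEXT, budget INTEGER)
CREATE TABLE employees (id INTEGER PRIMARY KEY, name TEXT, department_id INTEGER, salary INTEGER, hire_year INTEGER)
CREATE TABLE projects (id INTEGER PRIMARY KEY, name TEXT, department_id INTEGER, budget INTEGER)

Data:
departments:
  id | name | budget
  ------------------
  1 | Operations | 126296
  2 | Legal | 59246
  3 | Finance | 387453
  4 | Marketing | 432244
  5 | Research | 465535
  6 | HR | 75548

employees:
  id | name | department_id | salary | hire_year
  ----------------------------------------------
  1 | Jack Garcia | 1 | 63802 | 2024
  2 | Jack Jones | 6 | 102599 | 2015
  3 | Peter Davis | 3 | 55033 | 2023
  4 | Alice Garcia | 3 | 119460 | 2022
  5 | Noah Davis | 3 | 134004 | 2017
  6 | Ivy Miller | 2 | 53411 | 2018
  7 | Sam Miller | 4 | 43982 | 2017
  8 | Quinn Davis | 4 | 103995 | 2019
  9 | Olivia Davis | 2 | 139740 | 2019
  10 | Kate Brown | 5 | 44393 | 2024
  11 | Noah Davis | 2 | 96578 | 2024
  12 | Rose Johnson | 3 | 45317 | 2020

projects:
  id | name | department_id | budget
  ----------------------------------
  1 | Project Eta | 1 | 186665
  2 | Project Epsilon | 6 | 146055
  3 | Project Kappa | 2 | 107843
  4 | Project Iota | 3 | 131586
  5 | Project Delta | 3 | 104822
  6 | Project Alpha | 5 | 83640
SELECT c.name, p.name AS department, c.budget FROM projects c JOIN departments p ON c.department_id = p.id

Execution result:
name | department | budget
Project Eta | Operations | 186665
Project Epsilon | HR | 146055
Project Kappa | Legal | 107843
Project Iota | Finance | 131586
Project Delta | Finance | 104822
Project Alpha | Research | 83640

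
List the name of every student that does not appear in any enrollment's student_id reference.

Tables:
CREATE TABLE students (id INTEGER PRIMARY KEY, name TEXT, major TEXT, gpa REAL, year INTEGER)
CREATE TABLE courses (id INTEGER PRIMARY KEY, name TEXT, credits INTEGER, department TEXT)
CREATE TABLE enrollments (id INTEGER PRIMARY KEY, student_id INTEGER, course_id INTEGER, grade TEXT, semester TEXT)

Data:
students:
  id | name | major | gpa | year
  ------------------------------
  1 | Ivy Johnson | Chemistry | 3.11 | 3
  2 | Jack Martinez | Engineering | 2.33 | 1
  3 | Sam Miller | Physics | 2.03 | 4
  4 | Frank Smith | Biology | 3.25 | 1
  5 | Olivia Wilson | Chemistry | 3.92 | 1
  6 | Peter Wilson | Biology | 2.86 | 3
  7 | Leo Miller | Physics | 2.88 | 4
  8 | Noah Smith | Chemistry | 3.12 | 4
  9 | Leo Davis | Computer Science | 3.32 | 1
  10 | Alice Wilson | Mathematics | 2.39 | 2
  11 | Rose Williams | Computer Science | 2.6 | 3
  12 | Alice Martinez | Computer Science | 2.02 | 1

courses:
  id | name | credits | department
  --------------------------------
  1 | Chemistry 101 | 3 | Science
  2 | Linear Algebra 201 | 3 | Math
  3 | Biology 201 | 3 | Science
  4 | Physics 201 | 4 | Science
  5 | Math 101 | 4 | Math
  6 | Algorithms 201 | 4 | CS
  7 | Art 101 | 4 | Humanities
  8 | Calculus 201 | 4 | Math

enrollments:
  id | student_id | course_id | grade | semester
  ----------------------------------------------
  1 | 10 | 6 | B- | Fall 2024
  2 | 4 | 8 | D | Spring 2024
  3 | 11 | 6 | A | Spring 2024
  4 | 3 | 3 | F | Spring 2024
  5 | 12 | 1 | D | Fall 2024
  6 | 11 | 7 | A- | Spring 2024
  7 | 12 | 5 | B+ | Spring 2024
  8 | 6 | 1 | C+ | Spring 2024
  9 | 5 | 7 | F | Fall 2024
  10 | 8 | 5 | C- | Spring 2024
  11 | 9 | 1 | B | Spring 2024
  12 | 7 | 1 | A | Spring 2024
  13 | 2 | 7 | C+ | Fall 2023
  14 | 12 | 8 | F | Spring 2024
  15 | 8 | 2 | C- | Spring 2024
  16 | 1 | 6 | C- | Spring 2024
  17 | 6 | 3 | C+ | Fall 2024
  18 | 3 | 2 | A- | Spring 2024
SELECT p.name FROM students p LEFT JOIN enrollments c ON c.student_id = p.id WHERE c.id IS NULL

Execution result:
(no rows)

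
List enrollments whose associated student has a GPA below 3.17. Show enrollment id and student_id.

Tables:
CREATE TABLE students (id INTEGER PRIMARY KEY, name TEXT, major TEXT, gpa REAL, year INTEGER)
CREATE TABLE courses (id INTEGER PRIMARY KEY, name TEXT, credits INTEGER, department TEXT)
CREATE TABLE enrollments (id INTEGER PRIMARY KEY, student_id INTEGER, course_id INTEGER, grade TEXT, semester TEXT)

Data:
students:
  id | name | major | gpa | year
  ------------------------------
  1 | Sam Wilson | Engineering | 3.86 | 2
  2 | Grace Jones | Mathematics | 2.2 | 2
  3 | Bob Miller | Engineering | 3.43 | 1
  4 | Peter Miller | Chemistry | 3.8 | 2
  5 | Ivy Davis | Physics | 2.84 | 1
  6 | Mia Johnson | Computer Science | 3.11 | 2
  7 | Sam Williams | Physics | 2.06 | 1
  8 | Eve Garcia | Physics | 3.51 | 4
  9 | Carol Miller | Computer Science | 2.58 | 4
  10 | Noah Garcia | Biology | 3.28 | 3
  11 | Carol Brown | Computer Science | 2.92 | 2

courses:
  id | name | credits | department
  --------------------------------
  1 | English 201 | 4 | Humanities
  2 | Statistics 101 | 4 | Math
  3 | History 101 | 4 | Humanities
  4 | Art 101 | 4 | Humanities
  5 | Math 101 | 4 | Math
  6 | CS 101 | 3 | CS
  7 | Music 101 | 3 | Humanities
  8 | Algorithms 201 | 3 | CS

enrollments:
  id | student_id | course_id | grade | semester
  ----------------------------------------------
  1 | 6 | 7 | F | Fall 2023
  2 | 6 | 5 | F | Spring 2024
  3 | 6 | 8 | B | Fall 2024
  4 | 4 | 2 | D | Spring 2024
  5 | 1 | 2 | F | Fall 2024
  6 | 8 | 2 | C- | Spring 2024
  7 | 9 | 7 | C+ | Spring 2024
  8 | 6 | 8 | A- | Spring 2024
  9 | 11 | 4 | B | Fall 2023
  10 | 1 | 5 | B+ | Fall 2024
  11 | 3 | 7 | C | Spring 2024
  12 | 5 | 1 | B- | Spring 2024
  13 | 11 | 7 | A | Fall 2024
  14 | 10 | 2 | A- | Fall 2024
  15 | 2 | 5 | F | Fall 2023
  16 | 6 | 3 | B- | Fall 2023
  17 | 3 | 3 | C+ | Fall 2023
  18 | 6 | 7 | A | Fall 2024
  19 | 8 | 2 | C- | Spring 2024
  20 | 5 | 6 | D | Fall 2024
SELECT id, student_id FROM enrollments WHERE student_id IN (SELECT id FROM students WHERE gpa < 3.17)

Execution result:
id | student_id
1 | 6
2 | 6
3 | 6
7 | 9
8 | 6
9 | 11
12 | 5
13 | 11
15 | 2
16 | 6
18 | 6
20 | 5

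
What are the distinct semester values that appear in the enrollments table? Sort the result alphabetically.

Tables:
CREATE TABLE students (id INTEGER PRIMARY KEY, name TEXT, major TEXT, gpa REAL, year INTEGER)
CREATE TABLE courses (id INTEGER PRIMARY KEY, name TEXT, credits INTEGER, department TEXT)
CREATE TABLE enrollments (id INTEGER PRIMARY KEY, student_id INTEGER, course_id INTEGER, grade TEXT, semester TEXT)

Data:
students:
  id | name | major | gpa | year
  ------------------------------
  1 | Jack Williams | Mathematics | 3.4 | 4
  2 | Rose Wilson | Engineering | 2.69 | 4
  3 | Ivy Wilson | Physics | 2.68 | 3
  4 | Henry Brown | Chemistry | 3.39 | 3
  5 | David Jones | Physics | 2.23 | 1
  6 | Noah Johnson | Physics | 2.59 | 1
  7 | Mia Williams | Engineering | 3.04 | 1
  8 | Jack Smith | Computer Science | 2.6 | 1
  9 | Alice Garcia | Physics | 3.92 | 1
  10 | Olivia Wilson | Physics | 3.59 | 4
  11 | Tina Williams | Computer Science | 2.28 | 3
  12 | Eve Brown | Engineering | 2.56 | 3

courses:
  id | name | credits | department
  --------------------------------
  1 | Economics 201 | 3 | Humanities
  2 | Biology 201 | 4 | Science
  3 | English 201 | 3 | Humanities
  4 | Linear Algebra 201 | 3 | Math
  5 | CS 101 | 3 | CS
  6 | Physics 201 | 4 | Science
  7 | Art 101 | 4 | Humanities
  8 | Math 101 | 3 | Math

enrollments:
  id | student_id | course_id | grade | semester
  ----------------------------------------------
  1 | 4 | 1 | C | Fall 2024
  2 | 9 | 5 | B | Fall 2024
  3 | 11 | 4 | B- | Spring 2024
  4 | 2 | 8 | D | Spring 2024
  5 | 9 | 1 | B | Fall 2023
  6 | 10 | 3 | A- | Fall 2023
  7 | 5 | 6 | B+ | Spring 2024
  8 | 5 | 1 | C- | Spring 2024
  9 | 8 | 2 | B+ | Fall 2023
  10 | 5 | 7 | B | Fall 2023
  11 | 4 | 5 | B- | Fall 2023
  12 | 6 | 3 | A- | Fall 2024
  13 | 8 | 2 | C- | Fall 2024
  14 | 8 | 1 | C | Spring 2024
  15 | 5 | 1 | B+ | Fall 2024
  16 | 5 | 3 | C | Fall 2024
SELECT DISTINCT semester FROM enrollments ORDER BY semester

Execution result:
semester
Fall 2023
Fall 2024
Spring 2024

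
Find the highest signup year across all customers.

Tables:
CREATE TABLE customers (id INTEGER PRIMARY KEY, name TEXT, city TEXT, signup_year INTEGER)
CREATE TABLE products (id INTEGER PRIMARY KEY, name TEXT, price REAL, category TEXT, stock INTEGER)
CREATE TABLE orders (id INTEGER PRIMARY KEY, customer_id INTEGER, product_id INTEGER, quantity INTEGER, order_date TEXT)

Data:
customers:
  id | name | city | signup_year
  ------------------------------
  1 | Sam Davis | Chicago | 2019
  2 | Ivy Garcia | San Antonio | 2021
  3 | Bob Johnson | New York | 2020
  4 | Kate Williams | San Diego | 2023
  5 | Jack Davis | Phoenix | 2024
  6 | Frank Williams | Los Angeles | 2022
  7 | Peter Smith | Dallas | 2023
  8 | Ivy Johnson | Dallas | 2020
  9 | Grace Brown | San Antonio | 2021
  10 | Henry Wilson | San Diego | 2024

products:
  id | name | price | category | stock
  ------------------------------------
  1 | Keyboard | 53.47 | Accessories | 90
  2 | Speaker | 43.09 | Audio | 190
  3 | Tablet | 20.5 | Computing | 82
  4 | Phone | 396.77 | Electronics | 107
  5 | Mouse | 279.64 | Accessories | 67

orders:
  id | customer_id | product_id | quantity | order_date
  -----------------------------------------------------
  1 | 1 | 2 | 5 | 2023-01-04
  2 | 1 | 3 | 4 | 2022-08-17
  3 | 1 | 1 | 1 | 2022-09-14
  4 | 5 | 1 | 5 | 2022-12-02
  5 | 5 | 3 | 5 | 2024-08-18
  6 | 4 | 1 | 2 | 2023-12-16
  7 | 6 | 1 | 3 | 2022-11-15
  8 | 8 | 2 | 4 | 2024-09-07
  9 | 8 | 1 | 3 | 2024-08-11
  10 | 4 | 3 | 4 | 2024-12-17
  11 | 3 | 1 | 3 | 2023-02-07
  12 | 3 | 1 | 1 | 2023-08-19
SELECT MAX(signup_year) FROM customers

Execution result:
2024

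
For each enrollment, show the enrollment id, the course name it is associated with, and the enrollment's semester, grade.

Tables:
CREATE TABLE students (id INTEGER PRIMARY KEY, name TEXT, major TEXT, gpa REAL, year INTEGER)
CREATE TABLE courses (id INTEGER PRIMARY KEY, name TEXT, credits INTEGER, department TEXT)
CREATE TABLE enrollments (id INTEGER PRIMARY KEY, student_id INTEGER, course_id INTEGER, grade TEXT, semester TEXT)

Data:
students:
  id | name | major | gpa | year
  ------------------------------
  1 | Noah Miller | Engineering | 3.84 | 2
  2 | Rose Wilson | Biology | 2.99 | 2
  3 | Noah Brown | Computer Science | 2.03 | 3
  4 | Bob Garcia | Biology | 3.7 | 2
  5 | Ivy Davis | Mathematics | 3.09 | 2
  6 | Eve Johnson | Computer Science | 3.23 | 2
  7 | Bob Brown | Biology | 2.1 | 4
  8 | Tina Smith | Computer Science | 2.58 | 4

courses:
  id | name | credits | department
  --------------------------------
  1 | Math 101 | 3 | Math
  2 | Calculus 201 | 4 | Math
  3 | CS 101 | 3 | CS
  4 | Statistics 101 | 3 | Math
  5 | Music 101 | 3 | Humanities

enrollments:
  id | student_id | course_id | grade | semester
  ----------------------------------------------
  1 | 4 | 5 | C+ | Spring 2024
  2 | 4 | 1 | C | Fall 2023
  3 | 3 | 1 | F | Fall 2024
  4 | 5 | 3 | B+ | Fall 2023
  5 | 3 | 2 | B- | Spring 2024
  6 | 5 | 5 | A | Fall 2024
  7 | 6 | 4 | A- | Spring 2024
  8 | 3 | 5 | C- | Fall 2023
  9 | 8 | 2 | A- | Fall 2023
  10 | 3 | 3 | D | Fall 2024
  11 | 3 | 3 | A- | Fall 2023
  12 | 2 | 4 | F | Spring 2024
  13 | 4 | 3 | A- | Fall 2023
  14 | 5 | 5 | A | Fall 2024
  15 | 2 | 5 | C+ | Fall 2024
SELECT c.id, p.name AS course, c.semester, c.grade FROM enrollments c JOIN courses p ON c.course_id = p.id

Execution result:
id | course | semester | grade
1 | Music 101 | Spring 2024 | C+
2 | Math 101 | Fall 2023 | C
3 | Math 101 | Fall 2024 | F
4 | CS 101 | Fall 2023 | B+
5 | Calculus 201 | Spring 2024 | B-
6 | Music 101 | Fall 2024 | A
7 | Statistics 101 | Spring 2024 | A-
8 | Music 101 | Fall 2023 | C-
9 | Calculus 201 | Fall 2023 | A-
10 | CS 101 | Fall 2024 | D
11 | CS 101 | Fall 2023 | A-
12 | Statistics 101 | Spring 2024 | F
13 | CS 101 | Fall 2023 | A-
14 | Music 101 | Fall 2024 | A
15 | Music 101 | Fall 2024 | C+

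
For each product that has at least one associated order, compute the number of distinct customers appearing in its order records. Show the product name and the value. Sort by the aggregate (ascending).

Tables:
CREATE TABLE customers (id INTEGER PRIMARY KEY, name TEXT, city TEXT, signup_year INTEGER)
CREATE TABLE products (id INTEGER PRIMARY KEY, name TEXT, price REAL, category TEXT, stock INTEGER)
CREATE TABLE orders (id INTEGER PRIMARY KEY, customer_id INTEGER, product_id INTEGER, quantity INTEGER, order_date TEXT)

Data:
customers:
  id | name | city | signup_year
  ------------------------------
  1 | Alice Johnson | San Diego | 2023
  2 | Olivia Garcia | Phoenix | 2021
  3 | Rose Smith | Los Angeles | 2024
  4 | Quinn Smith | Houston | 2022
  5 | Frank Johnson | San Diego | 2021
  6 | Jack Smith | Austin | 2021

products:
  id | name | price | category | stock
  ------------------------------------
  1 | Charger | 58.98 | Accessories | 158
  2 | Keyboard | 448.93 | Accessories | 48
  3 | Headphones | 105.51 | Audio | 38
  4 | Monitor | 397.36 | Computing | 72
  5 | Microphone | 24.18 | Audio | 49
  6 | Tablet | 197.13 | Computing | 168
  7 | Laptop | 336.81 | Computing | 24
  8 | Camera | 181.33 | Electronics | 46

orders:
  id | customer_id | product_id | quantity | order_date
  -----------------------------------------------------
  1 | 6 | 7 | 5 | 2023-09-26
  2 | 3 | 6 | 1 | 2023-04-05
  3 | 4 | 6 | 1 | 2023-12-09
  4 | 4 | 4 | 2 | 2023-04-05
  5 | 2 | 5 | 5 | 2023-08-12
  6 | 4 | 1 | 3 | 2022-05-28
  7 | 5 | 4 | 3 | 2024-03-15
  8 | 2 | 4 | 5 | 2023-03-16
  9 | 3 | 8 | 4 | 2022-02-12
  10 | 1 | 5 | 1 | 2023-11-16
SELECT p.name, COUNT(DISTINCT c.customer_id) AS distinct_customer_count FROM orders c JOIN products p ON c.product_id = p.id GROUP BY p.id, p.name ORDER BY distinct_customer_count ASC

Execution result:
name | distinct_customer_count
Charger | 1
Laptop | 1
Camera | 1
Microphone | 2
Tablet | 2
Monitor | 3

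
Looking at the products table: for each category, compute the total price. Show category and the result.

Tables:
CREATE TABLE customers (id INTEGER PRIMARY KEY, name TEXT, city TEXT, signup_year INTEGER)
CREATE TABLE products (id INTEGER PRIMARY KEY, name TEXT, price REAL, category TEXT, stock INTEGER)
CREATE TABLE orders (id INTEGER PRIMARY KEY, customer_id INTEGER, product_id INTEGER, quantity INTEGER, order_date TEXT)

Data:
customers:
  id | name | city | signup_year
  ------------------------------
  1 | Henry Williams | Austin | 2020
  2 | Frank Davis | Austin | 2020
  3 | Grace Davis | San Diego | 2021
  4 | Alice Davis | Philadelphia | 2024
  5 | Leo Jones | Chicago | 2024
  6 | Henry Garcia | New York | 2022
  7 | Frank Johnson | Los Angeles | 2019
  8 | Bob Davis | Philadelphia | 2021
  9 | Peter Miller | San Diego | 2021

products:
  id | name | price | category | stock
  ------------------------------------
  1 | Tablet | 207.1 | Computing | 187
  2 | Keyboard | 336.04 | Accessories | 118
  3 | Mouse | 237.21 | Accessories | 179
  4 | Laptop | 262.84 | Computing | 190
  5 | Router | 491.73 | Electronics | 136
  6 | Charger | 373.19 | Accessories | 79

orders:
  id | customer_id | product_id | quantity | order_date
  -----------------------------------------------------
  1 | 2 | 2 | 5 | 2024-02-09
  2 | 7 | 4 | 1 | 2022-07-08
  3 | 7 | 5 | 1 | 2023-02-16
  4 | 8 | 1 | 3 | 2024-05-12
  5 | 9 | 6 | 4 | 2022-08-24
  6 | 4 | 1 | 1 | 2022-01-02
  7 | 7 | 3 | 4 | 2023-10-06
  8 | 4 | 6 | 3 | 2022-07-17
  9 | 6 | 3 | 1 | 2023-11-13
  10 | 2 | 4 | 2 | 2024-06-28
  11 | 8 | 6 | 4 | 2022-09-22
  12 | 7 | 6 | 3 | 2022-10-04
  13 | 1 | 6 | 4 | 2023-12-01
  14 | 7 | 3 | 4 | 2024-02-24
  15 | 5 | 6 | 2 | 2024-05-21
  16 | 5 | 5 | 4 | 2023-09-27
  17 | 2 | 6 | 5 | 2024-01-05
SELECT category, SUM(price) AS sum_price FROM products GROUP BY category

Execution result:
category | sum_price
Accessories | 946.44
Computing | 469.94
Electronics | 491.73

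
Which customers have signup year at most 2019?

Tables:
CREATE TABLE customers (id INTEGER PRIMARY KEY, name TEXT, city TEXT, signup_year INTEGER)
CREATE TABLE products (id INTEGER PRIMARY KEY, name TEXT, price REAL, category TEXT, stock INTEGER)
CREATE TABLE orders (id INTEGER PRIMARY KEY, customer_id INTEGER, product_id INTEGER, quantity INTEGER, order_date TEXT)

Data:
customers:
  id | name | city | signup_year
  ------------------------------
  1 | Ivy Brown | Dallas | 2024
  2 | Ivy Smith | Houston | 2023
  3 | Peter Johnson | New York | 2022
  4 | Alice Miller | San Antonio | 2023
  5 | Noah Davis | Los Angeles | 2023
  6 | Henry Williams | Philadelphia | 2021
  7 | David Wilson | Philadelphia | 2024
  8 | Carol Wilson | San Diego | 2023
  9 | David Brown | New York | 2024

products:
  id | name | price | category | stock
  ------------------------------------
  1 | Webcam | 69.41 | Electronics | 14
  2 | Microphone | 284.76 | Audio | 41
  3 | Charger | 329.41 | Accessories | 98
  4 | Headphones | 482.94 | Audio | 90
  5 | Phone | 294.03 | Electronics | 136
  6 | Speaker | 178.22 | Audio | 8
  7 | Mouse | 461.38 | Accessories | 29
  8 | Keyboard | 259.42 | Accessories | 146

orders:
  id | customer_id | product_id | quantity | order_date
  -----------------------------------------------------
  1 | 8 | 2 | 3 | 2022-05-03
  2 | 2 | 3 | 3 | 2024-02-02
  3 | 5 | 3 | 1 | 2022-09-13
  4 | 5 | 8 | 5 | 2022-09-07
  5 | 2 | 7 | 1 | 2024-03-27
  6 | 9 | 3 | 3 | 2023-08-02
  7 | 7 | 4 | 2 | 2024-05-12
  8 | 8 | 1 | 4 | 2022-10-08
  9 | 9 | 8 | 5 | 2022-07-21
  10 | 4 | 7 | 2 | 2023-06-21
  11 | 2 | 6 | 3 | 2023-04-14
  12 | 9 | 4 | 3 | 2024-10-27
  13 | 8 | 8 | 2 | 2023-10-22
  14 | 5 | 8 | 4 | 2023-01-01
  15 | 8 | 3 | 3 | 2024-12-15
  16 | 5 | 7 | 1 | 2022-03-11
SELECT name, signup_year FROM customers WHERE signup_year <= 2019

Execution result:
(no rows)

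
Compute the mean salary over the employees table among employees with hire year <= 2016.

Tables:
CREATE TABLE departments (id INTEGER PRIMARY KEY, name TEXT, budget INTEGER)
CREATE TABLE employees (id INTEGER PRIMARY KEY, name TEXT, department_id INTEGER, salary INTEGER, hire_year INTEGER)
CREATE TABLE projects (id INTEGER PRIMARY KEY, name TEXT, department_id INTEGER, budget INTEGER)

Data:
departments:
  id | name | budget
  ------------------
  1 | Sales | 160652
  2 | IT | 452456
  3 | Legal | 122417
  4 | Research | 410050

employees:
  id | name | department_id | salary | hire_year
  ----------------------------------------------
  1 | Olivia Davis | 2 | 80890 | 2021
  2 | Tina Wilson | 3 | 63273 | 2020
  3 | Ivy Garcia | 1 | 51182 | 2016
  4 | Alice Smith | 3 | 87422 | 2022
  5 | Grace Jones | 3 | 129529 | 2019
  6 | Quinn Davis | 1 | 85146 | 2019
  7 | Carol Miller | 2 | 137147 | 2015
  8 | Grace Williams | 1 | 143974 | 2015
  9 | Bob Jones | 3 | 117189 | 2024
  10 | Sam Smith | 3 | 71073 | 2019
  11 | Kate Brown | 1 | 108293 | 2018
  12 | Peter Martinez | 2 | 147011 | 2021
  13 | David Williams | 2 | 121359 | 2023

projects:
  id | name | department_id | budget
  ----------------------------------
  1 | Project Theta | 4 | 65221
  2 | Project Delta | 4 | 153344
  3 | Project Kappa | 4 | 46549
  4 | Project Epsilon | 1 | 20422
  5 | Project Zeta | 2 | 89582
SELECT AVG(salary) FROM employees WHERE hire_year <= 2016

Execution result:
110767.67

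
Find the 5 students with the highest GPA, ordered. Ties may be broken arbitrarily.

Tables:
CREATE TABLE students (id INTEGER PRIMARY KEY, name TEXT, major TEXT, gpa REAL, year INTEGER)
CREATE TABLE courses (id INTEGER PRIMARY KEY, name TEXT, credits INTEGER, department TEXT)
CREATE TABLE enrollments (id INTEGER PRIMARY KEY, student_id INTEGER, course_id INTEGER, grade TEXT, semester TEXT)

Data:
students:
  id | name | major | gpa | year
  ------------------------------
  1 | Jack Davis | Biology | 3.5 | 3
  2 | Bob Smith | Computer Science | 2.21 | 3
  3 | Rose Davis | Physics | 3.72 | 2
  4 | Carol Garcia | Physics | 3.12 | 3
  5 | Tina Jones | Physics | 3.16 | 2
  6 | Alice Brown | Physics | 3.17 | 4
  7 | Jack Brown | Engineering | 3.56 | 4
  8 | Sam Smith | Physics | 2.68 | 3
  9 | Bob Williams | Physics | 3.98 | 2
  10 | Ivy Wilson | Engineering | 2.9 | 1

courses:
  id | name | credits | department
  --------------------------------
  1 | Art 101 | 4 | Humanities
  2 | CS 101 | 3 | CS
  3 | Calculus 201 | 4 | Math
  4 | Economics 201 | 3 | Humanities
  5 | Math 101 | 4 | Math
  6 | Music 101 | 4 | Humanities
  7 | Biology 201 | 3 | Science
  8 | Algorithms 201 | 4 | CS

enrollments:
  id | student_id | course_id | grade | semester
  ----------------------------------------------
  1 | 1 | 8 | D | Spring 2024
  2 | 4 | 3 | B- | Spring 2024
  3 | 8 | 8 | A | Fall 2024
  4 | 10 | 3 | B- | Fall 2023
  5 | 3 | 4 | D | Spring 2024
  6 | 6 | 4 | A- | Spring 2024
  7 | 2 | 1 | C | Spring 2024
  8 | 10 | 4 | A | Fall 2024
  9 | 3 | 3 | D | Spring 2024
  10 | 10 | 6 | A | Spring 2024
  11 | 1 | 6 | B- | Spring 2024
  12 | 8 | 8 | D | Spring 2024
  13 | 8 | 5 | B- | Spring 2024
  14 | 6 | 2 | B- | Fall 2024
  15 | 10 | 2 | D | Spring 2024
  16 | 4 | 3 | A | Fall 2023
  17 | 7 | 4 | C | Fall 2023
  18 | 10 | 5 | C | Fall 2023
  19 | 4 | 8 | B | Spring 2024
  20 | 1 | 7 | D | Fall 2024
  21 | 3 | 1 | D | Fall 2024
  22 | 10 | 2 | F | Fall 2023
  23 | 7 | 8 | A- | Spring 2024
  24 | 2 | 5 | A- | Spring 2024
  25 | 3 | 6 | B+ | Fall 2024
SELECT name, gpa FROM students ORDER BY gpa DESC LIMIT 5

Execution result:
name | gpa
Bob Williams | 3.98
Rose Davis | 3.72
Jack Brown | 3.56
Jack Davis | 3.50
Alice Brown | 3.17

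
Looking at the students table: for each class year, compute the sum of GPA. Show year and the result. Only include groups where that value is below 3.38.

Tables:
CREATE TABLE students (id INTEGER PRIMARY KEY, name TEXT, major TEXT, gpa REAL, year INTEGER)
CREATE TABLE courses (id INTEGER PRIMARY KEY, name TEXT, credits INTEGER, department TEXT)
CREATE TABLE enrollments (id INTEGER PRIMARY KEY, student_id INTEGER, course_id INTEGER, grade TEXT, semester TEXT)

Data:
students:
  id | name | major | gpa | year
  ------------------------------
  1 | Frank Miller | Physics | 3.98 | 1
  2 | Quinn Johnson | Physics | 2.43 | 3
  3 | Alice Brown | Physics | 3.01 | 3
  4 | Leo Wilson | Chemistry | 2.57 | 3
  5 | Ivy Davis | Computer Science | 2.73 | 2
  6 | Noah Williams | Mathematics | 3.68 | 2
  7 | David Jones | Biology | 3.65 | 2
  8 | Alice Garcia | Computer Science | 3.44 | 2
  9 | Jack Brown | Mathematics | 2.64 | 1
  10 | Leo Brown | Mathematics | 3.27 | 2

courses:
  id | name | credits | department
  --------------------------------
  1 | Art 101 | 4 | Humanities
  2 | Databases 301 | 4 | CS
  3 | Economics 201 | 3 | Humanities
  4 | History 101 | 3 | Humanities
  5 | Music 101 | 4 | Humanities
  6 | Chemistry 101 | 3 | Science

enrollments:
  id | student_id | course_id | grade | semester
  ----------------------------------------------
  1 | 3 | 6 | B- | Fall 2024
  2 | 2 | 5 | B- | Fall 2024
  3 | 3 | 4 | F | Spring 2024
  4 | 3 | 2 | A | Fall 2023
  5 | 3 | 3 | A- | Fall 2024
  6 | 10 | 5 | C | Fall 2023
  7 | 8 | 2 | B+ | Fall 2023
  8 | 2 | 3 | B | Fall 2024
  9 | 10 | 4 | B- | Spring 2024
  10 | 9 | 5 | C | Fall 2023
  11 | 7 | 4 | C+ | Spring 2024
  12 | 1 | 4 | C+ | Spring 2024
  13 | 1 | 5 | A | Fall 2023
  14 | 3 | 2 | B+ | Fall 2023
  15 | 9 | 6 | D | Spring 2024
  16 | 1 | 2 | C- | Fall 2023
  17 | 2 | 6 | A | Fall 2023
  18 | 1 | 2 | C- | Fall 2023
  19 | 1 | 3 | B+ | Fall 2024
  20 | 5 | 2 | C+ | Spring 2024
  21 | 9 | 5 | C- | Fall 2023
SELECT year, SUM(gpa) AS sum_gpa FROM students GROUP BY year HAVING SUM(gpa) < 3.38

Execution result:
(no rows)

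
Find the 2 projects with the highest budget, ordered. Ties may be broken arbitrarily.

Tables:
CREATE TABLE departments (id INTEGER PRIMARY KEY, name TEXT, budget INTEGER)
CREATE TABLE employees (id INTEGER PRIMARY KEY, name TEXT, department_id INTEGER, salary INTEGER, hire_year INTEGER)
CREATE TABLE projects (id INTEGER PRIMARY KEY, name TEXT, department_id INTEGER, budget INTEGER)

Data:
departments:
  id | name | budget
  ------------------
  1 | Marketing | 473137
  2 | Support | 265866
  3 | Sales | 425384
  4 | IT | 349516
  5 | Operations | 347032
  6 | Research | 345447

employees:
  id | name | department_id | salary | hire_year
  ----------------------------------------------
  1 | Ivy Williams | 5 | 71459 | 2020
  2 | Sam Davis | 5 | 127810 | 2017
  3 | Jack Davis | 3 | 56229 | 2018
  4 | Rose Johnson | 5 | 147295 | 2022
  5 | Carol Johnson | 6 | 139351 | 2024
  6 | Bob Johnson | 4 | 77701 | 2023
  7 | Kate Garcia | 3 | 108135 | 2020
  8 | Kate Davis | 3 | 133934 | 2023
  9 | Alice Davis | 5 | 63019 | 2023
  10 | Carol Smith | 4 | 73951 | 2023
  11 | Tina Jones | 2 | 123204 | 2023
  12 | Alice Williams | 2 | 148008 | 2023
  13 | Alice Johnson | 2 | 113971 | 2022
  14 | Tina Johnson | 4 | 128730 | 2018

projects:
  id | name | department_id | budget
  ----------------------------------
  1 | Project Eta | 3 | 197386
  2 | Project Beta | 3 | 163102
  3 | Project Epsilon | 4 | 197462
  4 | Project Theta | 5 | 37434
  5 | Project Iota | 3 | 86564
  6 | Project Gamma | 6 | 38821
SELECT name, budget FROM projects ORDER BY budget DESC LIMIT 2

Execution result:
name | budget
Project Epsilon | 197462
Project Eta | 197386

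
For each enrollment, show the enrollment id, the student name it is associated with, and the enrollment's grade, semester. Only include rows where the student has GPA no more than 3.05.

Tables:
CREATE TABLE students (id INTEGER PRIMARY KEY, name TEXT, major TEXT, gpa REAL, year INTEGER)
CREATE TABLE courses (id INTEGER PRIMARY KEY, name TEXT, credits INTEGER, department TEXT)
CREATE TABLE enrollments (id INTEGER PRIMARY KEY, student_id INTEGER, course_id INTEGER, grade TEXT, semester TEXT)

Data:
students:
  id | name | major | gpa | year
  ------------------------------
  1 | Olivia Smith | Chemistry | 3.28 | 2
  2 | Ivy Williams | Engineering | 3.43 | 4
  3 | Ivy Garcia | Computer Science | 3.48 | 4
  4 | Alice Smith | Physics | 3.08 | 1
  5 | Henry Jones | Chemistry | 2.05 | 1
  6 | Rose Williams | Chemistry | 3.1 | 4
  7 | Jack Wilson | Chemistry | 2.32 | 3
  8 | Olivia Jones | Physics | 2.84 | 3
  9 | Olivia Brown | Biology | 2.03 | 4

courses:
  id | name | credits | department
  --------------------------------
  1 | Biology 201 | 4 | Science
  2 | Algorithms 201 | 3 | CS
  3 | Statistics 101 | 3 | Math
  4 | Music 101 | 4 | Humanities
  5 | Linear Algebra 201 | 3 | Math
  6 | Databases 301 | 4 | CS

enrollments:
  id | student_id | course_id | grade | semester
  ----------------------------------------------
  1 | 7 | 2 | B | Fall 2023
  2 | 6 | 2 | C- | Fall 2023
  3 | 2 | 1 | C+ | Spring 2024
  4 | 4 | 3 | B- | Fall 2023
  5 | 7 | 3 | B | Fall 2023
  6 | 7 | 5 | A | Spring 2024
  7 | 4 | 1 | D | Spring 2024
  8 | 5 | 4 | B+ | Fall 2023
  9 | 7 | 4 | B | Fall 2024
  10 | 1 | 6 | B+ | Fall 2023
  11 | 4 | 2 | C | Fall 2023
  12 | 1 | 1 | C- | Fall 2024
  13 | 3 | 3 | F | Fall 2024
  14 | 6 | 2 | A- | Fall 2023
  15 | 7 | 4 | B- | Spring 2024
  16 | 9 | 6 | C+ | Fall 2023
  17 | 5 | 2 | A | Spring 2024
SELECT c.id, p.name AS student, c.grade, c.semester FROM enrollments c JOIN students p ON c.student_id = p.id WHERE p.gpa <= 3.05

Execution result:
id | student | grade | semester
1 | Jack Wilson | B | Fall 2023
5 | Jack Wilson | B | Fall 2023
6 | Jack Wilson | A | Spring 2024
8 | Henry Jones | B+ | Fall 2023
9 | Jack Wilson | B | Fall 2024
15 | Jack Wilson | B- | Spring 2024
16 | Olivia Brown | C+ | Fall 2023
17 | Henry Jones | A | Spring 2024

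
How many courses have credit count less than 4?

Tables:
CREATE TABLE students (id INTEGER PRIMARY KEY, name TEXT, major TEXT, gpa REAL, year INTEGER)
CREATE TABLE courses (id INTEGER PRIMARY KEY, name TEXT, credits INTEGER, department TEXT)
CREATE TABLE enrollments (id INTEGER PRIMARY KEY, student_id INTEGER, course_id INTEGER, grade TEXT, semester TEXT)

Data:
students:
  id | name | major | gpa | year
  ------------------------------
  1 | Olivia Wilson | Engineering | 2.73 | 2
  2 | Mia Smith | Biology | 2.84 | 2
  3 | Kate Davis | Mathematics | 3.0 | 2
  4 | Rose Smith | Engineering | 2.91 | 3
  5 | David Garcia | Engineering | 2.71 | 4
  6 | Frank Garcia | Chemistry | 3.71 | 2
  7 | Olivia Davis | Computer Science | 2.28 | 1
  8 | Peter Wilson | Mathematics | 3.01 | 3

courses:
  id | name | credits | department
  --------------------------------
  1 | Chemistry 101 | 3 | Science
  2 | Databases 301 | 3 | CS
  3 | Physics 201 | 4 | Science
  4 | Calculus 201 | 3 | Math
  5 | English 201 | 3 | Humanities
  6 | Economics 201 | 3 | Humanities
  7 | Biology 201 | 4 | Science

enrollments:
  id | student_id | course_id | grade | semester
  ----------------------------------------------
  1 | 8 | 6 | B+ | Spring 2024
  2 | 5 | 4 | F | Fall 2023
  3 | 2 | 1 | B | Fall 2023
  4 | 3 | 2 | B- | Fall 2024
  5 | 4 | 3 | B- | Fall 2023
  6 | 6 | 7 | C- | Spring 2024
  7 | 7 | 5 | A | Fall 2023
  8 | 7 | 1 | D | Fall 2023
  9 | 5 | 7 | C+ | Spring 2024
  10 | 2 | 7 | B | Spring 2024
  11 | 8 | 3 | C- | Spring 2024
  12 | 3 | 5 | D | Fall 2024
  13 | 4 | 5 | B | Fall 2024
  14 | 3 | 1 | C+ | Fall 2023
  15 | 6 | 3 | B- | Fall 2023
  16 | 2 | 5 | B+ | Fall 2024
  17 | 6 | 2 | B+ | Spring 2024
SELECT COUNT(*) FROM courses WHERE credits < 4

Execution result:
5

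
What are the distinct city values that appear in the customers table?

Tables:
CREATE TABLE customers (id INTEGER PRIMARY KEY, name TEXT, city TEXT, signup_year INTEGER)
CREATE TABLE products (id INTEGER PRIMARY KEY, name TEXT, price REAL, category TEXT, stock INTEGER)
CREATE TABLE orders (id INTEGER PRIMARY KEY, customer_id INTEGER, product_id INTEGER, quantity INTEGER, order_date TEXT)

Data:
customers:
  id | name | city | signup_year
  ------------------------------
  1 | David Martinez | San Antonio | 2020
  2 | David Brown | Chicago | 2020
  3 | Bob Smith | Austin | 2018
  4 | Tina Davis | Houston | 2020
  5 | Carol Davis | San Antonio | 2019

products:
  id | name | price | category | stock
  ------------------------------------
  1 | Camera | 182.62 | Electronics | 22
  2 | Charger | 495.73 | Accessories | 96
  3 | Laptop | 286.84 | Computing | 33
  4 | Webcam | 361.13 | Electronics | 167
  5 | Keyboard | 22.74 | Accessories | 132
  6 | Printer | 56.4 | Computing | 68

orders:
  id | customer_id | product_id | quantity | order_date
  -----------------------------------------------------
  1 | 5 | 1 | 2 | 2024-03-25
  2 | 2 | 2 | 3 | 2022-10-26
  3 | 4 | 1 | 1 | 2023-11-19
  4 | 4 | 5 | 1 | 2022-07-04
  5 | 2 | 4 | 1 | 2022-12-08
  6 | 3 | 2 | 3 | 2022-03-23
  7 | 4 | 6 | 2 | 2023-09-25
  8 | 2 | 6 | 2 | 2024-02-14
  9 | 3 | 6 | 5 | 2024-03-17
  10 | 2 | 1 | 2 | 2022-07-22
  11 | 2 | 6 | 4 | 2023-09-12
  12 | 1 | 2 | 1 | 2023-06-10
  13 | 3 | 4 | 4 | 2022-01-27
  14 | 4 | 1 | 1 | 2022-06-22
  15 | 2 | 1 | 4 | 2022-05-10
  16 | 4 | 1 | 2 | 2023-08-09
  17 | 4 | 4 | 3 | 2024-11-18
SELECT DISTINCT city FROM customers

Execution result:
city
San Antonio
Chicago
Austin
Houston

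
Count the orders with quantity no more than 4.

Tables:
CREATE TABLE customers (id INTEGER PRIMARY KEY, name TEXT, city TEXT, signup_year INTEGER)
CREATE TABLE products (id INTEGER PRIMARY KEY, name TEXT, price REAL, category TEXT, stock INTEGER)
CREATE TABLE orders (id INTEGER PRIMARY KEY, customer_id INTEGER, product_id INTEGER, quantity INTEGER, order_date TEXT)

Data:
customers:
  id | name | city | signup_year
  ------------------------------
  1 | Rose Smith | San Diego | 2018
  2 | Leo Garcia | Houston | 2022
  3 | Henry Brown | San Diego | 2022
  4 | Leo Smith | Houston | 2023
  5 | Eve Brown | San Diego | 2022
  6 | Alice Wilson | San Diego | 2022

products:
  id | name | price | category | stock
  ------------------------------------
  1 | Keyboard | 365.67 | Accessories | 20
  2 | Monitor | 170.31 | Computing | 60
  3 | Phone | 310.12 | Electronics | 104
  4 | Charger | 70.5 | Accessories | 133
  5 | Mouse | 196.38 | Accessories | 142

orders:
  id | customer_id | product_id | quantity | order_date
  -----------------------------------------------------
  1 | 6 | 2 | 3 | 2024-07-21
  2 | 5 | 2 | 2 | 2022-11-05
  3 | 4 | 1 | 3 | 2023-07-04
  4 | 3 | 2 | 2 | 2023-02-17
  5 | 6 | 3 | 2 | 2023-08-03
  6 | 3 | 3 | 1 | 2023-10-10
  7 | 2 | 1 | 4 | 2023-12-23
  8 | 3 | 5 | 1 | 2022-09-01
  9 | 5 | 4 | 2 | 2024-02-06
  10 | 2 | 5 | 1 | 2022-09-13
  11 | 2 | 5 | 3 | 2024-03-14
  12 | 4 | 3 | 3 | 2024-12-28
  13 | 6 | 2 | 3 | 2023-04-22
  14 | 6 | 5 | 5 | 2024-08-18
SELECT COUNT(*) FROM orders WHERE quantity <= 4

Execution result:
13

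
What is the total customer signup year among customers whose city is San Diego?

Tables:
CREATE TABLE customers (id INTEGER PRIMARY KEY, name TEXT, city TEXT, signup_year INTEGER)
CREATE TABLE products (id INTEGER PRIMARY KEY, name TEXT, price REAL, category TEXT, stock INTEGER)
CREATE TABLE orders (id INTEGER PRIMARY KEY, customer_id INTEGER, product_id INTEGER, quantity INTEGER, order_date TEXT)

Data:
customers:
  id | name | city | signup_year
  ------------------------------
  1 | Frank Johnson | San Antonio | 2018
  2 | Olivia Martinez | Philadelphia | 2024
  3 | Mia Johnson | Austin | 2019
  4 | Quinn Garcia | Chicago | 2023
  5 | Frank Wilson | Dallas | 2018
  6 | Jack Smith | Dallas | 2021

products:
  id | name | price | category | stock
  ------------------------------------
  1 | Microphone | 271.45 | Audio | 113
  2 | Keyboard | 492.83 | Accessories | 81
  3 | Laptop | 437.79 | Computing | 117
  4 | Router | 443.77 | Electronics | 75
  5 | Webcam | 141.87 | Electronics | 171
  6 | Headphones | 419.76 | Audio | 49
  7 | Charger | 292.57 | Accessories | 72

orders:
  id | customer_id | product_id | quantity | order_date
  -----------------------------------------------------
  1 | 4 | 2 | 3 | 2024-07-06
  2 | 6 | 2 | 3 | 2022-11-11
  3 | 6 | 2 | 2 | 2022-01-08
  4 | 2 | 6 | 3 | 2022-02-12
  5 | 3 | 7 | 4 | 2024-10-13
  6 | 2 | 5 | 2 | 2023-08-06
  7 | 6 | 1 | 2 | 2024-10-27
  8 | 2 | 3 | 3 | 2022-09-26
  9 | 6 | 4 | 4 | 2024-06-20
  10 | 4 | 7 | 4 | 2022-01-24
SELECT SUM(signup_year) FROM customers WHERE city = 'San Diego'

Execution result:
NULL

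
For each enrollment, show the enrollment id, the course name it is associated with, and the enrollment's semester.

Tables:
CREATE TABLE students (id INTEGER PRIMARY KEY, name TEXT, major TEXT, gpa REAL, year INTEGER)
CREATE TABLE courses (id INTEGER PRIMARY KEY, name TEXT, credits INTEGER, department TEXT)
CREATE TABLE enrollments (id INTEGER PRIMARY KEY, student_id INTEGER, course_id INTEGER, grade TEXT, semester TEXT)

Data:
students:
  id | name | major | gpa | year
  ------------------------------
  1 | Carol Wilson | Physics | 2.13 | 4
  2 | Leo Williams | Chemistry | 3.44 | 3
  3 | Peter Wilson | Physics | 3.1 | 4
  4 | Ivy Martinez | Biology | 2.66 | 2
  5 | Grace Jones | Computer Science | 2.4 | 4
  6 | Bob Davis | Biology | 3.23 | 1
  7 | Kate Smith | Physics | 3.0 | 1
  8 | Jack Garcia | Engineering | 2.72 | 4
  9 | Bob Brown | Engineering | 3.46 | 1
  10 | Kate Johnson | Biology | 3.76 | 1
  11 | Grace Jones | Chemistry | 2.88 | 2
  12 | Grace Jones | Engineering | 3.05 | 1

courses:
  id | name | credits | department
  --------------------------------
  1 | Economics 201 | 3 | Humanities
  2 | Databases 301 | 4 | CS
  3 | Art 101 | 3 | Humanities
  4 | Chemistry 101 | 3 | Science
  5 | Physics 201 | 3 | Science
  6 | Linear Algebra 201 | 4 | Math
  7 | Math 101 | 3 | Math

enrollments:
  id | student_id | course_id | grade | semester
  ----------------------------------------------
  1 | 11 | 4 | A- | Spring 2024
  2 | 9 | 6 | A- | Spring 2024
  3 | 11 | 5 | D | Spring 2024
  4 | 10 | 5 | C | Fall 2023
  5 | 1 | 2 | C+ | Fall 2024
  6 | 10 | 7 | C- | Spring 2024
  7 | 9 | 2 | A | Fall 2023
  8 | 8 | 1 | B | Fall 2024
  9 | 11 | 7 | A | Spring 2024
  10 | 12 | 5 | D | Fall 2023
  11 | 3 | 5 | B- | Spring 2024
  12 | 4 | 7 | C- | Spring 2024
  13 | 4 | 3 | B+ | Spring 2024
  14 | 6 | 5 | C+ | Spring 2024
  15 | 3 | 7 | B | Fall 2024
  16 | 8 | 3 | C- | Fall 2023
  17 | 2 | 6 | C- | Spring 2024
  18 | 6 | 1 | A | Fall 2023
SELECT c.id, p.name AS course, c.semester FROM enrollments c JOIN courses p ON c.course_id = p.id

Execution result:
id | course | semester
1 | Chemistry 101 | Spring 2024
2 | Linear Algebra 201 | Spring 2024
3 | Physics 201 | Spring 2024
4 | Physics 201 | Fall 2023
5 | Databases 301 | Fall 2024
6 | Math 101 | Spring 2024
7 | Databases 301 | Fall 2023
8 | Economics 201 | Fall 2024
9 | Math 101 | Spring 2024
10 | Physics 201 | Fall 2023
11 | Physics 201 | Spring 2024
12 | Math 101 | Spring 2024
13 | Art 101 | Spring 2024
14 | Physics 201 | Spring 2024
15 | Math 101 | Fall 2024
16 | Art 101 | Fall 2023
17 | Linear Algebra 201 | Spring 2024
18 | Economics 201 | Fall 2023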